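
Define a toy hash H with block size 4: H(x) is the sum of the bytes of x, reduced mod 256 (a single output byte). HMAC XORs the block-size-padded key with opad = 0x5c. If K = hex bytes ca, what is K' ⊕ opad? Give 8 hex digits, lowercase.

Key hex bytes ca is 1 byte ≤ B = 4; zero-pad to 4 bytes: K' = ca 00 00 00.
XOR each byte with 0x5c: ca⊕5c=96, 00⊕5c=5c, 00⊕5c=5c, 00⊕5c=5c.

965c5c5c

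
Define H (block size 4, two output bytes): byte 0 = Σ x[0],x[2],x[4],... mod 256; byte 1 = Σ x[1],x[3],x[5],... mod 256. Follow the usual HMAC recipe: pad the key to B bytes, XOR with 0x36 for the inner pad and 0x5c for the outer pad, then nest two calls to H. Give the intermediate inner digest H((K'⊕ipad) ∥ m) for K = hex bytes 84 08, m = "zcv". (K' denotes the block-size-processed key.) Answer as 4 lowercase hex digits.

d8d7

Key hex bytes 84 08 is 2 bytes ≤ B = 4; zero-pad to 4 bytes: K' = 84 08 00 00.
K' ⊕ ipad = b2 3e 36 36.
Inner input = b2 3e 36 36 ∥ 7a 63 76.
Inner hash: even-index sum = 472 mod 256 = 216; odd-index sum = 215 mod 256 = 215 → d8 d7.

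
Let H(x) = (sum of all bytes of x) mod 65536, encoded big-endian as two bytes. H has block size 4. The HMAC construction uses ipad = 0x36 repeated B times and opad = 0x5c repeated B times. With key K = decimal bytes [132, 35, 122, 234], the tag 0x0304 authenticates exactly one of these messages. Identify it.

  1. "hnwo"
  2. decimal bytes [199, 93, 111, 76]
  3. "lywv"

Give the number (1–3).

2

Key decimal bytes [132, 35, 122, 234] = 84 23 7a ea is exactly B = 4 bytes: K' = 84 23 7a ea.
K' ⊕ ipad = b2 15 4c dc; K' ⊕ opad = d8 7f 26 b6.
m1: inner = H(b2 15 4c dc 68 6e 77 6f) = 03 ab; tag = H(d8 7f 26 b6 03 ab) = 02e1
m2: inner = H(b2 15 4c dc c7 5d 6f 4c) = 03 ce; tag = H(d8 7f 26 b6 03 ce) = 0304 ← matches
m3: inner = H(b2 15 4c dc 6c 79 77 76) = 03 c1; tag = H(d8 7f 26 b6 03 c1) = 02f7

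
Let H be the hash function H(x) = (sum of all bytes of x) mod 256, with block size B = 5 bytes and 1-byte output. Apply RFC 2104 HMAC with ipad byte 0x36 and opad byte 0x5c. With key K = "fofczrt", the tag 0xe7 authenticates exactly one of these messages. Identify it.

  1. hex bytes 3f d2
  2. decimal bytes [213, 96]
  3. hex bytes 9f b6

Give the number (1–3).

2

Key "fofczrt" = 66 6f 66 63 7a 72 74 is 7 bytes > B = 5, so hash it first: H(key) = fe, then zero-pad to 5 bytes: K' = fe 00 00 00 00.
K' ⊕ ipad = c8 36 36 36 36; K' ⊕ opad = a2 5c 5c 5c 5c.
m1: inner = H(c8 36 36 36 36 3f d2) = b1; tag = H(a2 5c 5c 5c 5c b1) = c3
m2: inner = H(c8 36 36 36 36 d5 60) = d5; tag = H(a2 5c 5c 5c 5c d5) = e7 ← matches
m3: inner = H(c8 36 36 36 36 9f b6) = f5; tag = H(a2 5c 5c 5c 5c f5) = 07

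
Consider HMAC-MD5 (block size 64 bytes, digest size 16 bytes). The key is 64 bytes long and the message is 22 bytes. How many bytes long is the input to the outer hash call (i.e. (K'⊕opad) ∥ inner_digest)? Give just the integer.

80

Key is 64 ≤ 64 bytes, zero-padded: |K'| = 64.
Outer input = (K'⊕opad) ∥ H(inner) → 64 + 16 = 80 bytes.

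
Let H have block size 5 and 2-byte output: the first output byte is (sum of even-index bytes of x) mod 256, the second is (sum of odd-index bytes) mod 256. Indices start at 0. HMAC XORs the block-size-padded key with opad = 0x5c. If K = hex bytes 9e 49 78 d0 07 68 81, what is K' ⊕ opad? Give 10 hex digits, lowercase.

Key hex bytes 9e 49 78 d0 07 68 81 is 7 bytes > B = 5, so hash it first: H(key) = 9e 81, then zero-pad to 5 bytes: K' = 9e 81 00 00 00.
XOR each byte with 0x5c: 9e⊕5c=c2, 81⊕5c=dd, 00⊕5c=5c, 00⊕5c=5c, 00⊕5c=5c.

c2dd5c5c5c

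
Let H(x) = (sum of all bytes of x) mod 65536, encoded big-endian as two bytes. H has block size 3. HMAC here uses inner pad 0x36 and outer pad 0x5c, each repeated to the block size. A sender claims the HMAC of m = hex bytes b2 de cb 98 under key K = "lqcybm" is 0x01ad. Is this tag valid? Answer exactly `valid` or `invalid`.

valid

Key "lqcybm" = 6c 71 63 79 62 6d is 6 bytes > B = 3, so hash it first: H(key) = 02 88, then zero-pad to 3 bytes: K' = 02 88 00.
K' ⊕ ipad = 34 be 36; K' ⊕ opad = 5e d4 5c.
Inner hash: sum = 52+190+54+178+222+203+152 = 1051 → 04 1b.
Outer hash (recomputed tag): sum = 94+212+92+4+27 = 429 → 01 ad.
Recomputed tag = 01ad; claimed = 01ad → match.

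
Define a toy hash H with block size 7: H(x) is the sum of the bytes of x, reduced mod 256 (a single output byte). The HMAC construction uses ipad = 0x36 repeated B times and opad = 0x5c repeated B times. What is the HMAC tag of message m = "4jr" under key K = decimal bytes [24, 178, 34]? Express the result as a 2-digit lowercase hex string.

Key decimal bytes [24, 178, 34] = 18 b2 22 is 3 bytes ≤ B = 7; zero-pad to 7 bytes: K' = 18 b2 22 00 00 00 00.
K' ⊕ ipad = 2e 84 14 36 36 36 36.  K' ⊕ opad = 44 ee 7e 5c 5c 5c 5c.
Inner input = (K'⊕ipad) ∥ m = 2e 84 14 36 36 36 36 ∥ 34 6a 72.
Inner hash: sum = 46+132+20+54+54+54+54+52+106+114 = 686; mod 256 = 174 → ae.
Outer input = (K'⊕opad) ∥ inner = 44 ee 7e 5c 5c 5c 5c ∥ ae.
Outer hash (tag): sum = 68+238+126+92+92+92+92+174 = 974; mod 256 = 206 → ce.

ce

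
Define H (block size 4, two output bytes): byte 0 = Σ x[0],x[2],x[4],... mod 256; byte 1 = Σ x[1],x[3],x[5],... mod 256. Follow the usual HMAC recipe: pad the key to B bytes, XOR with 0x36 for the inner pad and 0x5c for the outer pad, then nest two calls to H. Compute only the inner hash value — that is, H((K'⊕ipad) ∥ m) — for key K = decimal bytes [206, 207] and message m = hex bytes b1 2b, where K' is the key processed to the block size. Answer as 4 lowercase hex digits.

df5a

Key decimal bytes [206, 207] = ce cf is 2 bytes ≤ B = 4; zero-pad to 4 bytes: K' = ce cf 00 00.
K' ⊕ ipad = f8 f9 36 36.
Inner input = f8 f9 36 36 ∥ b1 2b.
Inner hash: even-index sum = 479 mod 256 = 223; odd-index sum = 346 mod 256 = 90 → df 5a.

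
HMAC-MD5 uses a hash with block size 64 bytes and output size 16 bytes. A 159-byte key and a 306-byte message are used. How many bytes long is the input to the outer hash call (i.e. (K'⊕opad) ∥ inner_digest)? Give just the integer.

80

Key is 159 > 64 bytes, so it is hashed to 16 bytes then zero-padded to 64: |K'| = 64.
Outer input = (K'⊕opad) ∥ H(inner) → 64 + 16 = 80 bytes.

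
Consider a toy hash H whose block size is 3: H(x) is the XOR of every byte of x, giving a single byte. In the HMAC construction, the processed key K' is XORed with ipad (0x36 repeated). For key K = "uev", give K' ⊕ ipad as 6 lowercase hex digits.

435340

Key "uev" = 75 65 76 is exactly B = 3 bytes: K' = 75 65 76.
XOR each byte with 0x36: 75⊕36=43, 65⊕36=53, 76⊕36=40.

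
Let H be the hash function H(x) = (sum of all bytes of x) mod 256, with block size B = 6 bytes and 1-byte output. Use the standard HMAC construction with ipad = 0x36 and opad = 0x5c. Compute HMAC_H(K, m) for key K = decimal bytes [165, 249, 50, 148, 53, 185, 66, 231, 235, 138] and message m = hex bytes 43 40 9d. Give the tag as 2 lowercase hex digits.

6c

Key decimal bytes [165, 249, 50, 148, 53, 185, 66, 231, 235, 138] = a5 f9 32 94 35 b9 42 e7 eb 8a is 10 bytes > B = 6, so hash it first: H(key) = f0, then zero-pad to 6 bytes: K' = f0 00 00 00 00 00.
K' ⊕ ipad = c6 36 36 36 36 36.  K' ⊕ opad = ac 5c 5c 5c 5c 5c.
Inner input = (K'⊕ipad) ∥ m = c6 36 36 36 36 36 ∥ 43 40 9d.
Inner hash: sum = 198+54+54+54+54+54+67+64+157 = 756; mod 256 = 244 → f4.
Outer input = (K'⊕opad) ∥ inner = ac 5c 5c 5c 5c 5c ∥ f4.
Outer hash (tag): sum = 172+92+92+92+92+92+244 = 876; mod 256 = 108 → 6c.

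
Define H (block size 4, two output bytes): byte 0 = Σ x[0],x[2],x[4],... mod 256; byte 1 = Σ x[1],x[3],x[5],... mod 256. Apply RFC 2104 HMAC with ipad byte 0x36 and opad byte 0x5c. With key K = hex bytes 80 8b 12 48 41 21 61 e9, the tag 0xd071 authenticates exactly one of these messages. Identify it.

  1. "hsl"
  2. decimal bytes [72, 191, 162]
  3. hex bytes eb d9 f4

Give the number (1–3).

Key hex bytes 80 8b 12 48 41 21 61 e9 is 8 bytes > B = 4, so hash it first: H(key) = 34 dd, then zero-pad to 4 bytes: K' = 34 dd 00 00.
K' ⊕ ipad = 02 eb 36 36; K' ⊕ opad = 68 81 5c 5c.
m1: inner = H(02 eb 36 36 68 73 6c) = 0c 94; tag = H(68 81 5c 5c 0c 94) = d071 ← matches
m2: inner = H(02 eb 36 36 48 bf a2) = 22 e0; tag = H(68 81 5c 5c 22 e0) = e6bd
m3: inner = H(02 eb 36 36 eb d9 f4) = 17 fa; tag = H(68 81 5c 5c 17 fa) = dbd7

1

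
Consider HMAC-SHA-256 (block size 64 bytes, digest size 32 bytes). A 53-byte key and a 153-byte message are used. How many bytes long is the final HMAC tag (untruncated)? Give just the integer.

32

The tag is one SHA-256 digest: 32 bytes.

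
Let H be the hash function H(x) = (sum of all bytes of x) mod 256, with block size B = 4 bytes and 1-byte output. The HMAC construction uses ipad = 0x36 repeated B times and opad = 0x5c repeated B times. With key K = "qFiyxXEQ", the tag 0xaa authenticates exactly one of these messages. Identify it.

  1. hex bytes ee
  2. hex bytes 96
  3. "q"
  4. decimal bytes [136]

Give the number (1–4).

4

Key "qFiyxXEQ" = 71 46 69 79 78 58 45 51 is 8 bytes > B = 4, so hash it first: H(key) = ff, then zero-pad to 4 bytes: K' = ff 00 00 00.
K' ⊕ ipad = c9 36 36 36; K' ⊕ opad = a3 5c 5c 5c.
m1: inner = H(c9 36 36 36 ee) = 59; tag = H(a3 5c 5c 5c 59) = 10
m2: inner = H(c9 36 36 36 96) = 01; tag = H(a3 5c 5c 5c 01) = b8
m3: inner = H(c9 36 36 36 71) = dc; tag = H(a3 5c 5c 5c dc) = 93
m4: inner = H(c9 36 36 36 88) = f3; tag = H(a3 5c 5c 5c f3) = aa ← matches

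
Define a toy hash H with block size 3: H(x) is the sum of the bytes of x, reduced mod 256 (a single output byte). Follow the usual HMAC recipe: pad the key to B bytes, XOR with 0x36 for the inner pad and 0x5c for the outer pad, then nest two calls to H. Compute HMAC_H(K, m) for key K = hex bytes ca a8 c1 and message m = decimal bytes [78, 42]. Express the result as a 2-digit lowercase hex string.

Key hex bytes ca a8 c1 is exactly B = 3 bytes: K' = ca a8 c1.
K' ⊕ ipad = fc 9e f7.  K' ⊕ opad = 96 f4 9d.
Inner input = (K'⊕ipad) ∥ m = fc 9e f7 ∥ 4e 2a.
Inner hash: sum = 252+158+247+78+42 = 777; mod 256 = 9 → 09.
Outer input = (K'⊕opad) ∥ inner = 96 f4 9d ∥ 09.
Outer hash (tag): sum = 150+244+157+9 = 560; mod 256 = 48 → 30.

30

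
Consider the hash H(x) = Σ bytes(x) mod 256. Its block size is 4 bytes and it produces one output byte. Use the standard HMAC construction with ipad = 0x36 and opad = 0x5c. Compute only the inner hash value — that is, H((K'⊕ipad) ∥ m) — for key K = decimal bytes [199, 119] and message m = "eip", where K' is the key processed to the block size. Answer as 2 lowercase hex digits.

dc

Key decimal bytes [199, 119] = c7 77 is 2 bytes ≤ B = 4; zero-pad to 4 bytes: K' = c7 77 00 00.
K' ⊕ ipad = f1 41 36 36.
Inner input = f1 41 36 36 ∥ 65 69 70.
Inner hash: sum = 241+65+54+54+101+105+112 = 732; mod 256 = 220 → dc.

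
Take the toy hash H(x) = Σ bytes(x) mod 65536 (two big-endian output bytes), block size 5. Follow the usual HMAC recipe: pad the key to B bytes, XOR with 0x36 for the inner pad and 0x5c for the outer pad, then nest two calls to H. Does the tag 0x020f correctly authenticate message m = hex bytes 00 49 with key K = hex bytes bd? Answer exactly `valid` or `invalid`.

invalid

Key hex bytes bd is 1 byte ≤ B = 5; zero-pad to 5 bytes: K' = bd 00 00 00 00.
K' ⊕ ipad = 8b 36 36 36 36; K' ⊕ opad = e1 5c 5c 5c 5c.
Inner hash: sum = 139+54+54+54+54+0+73 = 428 → 01 ac.
Outer hash (recomputed tag): sum = 225+92+92+92+92+1+172 = 766 → 02 fe.
Recomputed tag = 02fe; claimed = 020f → mismatch.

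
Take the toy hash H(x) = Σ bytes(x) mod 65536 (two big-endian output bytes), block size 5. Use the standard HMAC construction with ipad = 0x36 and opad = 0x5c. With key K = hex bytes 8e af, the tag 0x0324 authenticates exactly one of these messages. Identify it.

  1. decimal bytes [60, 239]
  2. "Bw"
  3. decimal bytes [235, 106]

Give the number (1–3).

3

Key hex bytes 8e af is 2 bytes ≤ B = 5; zero-pad to 5 bytes: K' = 8e af 00 00 00.
K' ⊕ ipad = b8 99 36 36 36; K' ⊕ opad = d2 f3 5c 5c 5c.
m1: inner = H(b8 99 36 36 36 3c ef) = 03 1e; tag = H(d2 f3 5c 5c 5c 03 1e) = 02fa
m2: inner = H(b8 99 36 36 36 42 77) = 02 ac; tag = H(d2 f3 5c 5c 5c 02 ac) = 0387
m3: inner = H(b8 99 36 36 36 eb 6a) = 03 48; tag = H(d2 f3 5c 5c 5c 03 48) = 0324 ← matches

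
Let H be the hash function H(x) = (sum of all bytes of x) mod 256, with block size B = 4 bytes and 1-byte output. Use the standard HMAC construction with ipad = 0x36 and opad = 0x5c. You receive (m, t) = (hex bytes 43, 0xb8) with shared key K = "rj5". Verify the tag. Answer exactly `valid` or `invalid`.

invalid

Key "rj5" = 72 6a 35 is 3 bytes ≤ B = 4; zero-pad to 4 bytes: K' = 72 6a 35 00.
K' ⊕ ipad = 44 5c 03 36; K' ⊕ opad = 2e 36 69 5c.
Inner hash: sum = 68+92+3+54+67 = 284; mod 256 = 28 → 1c.
Outer hash (recomputed tag): sum = 46+54+105+92+28 = 325; mod 256 = 69 → 45.
Recomputed tag = 45; claimed = b8 → mismatch.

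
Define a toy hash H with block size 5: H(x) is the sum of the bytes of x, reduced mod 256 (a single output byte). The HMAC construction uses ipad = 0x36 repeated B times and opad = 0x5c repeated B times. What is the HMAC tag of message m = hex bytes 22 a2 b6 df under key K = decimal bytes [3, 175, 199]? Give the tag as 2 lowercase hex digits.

29

Key decimal bytes [3, 175, 199] = 03 af c7 is 3 bytes ≤ B = 5; zero-pad to 5 bytes: K' = 03 af c7 00 00.
K' ⊕ ipad = 35 99 f1 36 36.  K' ⊕ opad = 5f f3 9b 5c 5c.
Inner input = (K'⊕ipad) ∥ m = 35 99 f1 36 36 ∥ 22 a2 b6 df.
Inner hash: sum = 53+153+241+54+54+34+162+182+223 = 1156; mod 256 = 132 → 84.
Outer input = (K'⊕opad) ∥ inner = 5f f3 9b 5c 5c ∥ 84.
Outer hash (tag): sum = 95+243+155+92+92+132 = 809; mod 256 = 41 → 29.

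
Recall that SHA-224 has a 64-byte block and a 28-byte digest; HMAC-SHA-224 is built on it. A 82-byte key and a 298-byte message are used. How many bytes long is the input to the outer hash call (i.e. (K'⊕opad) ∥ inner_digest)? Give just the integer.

92

Key is 82 > 64 bytes, so it is hashed to 28 bytes then zero-padded to 64: |K'| = 64.
Outer input = (K'⊕opad) ∥ H(inner) → 64 + 28 = 92 bytes.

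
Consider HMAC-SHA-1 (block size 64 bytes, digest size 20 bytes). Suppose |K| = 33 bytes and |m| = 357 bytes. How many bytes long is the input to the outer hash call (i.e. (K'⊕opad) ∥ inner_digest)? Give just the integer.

84

Key is 33 ≤ 64 bytes, zero-padded: |K'| = 64.
Outer input = (K'⊕opad) ∥ H(inner) → 64 + 20 = 84 bytes.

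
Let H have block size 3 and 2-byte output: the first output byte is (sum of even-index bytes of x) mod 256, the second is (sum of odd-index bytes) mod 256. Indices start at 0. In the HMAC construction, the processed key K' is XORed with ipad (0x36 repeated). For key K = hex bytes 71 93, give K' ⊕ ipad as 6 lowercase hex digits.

47a536

Key hex bytes 71 93 is 2 bytes ≤ B = 3; zero-pad to 3 bytes: K' = 71 93 00.
XOR each byte with 0x36: 71⊕36=47, 93⊕36=a5, 00⊕36=36.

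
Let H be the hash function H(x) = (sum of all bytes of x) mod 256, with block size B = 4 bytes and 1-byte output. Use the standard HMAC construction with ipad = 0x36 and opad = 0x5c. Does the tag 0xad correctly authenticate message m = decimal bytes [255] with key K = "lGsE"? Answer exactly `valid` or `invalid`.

invalid

Key "lGsE" = 6c 47 73 45 is exactly B = 4 bytes: K' = 6c 47 73 45.
K' ⊕ ipad = 5a 71 45 73; K' ⊕ opad = 30 1b 2f 19.
Inner hash: sum = 90+113+69+115+255 = 642; mod 256 = 130 → 82.
Outer hash (recomputed tag): sum = 48+27+47+25+130 = 277; mod 256 = 21 → 15.
Recomputed tag = 15; claimed = ad → mismatch.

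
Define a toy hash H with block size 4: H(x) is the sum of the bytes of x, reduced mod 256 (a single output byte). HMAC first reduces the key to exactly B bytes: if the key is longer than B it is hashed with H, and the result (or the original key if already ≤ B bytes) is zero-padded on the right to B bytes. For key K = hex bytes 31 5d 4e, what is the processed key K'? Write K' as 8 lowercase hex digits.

315d4e00

Key hex bytes 31 5d 4e is 3 bytes ≤ B = 4; zero-pad to 4 bytes: K' = 31 5d 4e 00.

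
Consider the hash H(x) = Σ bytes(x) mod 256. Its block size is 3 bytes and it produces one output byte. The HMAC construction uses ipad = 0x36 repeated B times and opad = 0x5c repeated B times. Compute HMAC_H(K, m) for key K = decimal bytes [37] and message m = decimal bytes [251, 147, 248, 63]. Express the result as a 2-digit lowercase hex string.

Key decimal bytes [37] = 25 is 1 byte ≤ B = 3; zero-pad to 3 bytes: K' = 25 00 00.
K' ⊕ ipad = 13 36 36.  K' ⊕ opad = 79 5c 5c.
Inner input = (K'⊕ipad) ∥ m = 13 36 36 ∥ fb 93 f8 3f.
Inner hash: sum = 19+54+54+251+147+248+63 = 836; mod 256 = 68 → 44.
Outer input = (K'⊕opad) ∥ inner = 79 5c 5c ∥ 44.
Outer hash (tag): sum = 121+92+92+68 = 373; mod 256 = 117 → 75.

75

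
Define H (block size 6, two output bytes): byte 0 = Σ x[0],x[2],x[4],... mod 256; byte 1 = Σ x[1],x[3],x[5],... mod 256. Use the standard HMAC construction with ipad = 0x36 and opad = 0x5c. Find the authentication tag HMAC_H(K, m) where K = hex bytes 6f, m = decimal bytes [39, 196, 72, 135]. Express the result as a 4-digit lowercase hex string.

Key hex bytes 6f is 1 byte ≤ B = 6; zero-pad to 6 bytes: K' = 6f 00 00 00 00 00.
K' ⊕ ipad = 59 36 36 36 36 36.  K' ⊕ opad = 33 5c 5c 5c 5c 5c.
Inner input = (K'⊕ipad) ∥ m = 59 36 36 36 36 36 ∥ 27 c4 48 87.
Inner hash: even-index sum = 308 mod 256 = 52; odd-index sum = 493 mod 256 = 237 → 34 ed.
Outer input = (K'⊕opad) ∥ inner = 33 5c 5c 5c 5c 5c ∥ 34 ed.
Outer hash (tag): even-index sum = 287 mod 256 = 31; odd-index sum = 513 mod 256 = 1 → 1f 01.

1f01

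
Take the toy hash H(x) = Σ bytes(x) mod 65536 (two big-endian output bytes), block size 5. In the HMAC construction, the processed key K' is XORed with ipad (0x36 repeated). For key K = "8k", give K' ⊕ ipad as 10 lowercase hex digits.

0e5d363636

Key "8k" = 38 6b is 2 bytes ≤ B = 5; zero-pad to 5 bytes: K' = 38 6b 00 00 00.
XOR each byte with 0x36: 38⊕36=0e, 6b⊕36=5d, 00⊕36=36, 00⊕36=36, 00⊕36=36.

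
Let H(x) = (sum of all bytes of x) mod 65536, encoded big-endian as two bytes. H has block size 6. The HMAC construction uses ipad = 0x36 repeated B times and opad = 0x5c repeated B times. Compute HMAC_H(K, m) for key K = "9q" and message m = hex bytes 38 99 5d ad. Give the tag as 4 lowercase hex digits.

Key "9q" = 39 71 is 2 bytes ≤ B = 6; zero-pad to 6 bytes: K' = 39 71 00 00 00 00.
K' ⊕ ipad = 0f 47 36 36 36 36.  K' ⊕ opad = 65 2d 5c 5c 5c 5c.
Inner input = (K'⊕ipad) ∥ m = 0f 47 36 36 36 36 ∥ 38 99 5d ad.
Inner hash: sum = 15+71+54+54+54+54+56+153+93+173 = 777 → 03 09.
Outer input = (K'⊕opad) ∥ inner = 65 2d 5c 5c 5c 5c ∥ 03 09.
Outer hash (tag): sum = 101+45+92+92+92+92+3+9 = 526 → 02 0e.

020e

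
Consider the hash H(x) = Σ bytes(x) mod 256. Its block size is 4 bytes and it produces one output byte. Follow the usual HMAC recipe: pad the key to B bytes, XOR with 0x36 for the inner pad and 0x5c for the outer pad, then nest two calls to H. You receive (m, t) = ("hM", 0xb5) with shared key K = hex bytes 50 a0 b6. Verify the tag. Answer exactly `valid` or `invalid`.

valid

Key hex bytes 50 a0 b6 is 3 bytes ≤ B = 4; zero-pad to 4 bytes: K' = 50 a0 b6 00.
K' ⊕ ipad = 66 96 80 36; K' ⊕ opad = 0c fc ea 5c.
Inner hash: sum = 102+150+128+54+104+77 = 615; mod 256 = 103 → 67.
Outer hash (recomputed tag): sum = 12+252+234+92+103 = 693; mod 256 = 181 → b5.
Recomputed tag = b5; claimed = b5 → match.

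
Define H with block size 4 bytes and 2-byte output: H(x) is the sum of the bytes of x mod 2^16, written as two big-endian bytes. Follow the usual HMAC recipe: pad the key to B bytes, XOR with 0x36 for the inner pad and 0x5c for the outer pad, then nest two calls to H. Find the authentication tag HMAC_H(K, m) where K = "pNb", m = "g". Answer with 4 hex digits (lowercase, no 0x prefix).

0188

Key "pNb" = 70 4e 62 is 3 bytes ≤ B = 4; zero-pad to 4 bytes: K' = 70 4e 62 00.
K' ⊕ ipad = 46 78 54 36.  K' ⊕ opad = 2c 12 3e 5c.
Inner input = (K'⊕ipad) ∥ m = 46 78 54 36 ∥ 67.
Inner hash: sum = 70+120+84+54+103 = 431 → 01 af.
Outer input = (K'⊕opad) ∥ inner = 2c 12 3e 5c ∥ 01 af.
Outer hash (tag): sum = 44+18+62+92+1+175 = 392 → 01 88.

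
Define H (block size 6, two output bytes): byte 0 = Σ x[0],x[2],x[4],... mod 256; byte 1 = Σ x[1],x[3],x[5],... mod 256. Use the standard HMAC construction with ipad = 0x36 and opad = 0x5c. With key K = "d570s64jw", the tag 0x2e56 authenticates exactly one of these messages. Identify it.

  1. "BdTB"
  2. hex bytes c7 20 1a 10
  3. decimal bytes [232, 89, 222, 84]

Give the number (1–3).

1

Key "d570s64jw" = 64 35 37 30 73 36 34 6a 77 is 9 bytes > B = 6, so hash it first: H(key) = b9 05, then zero-pad to 6 bytes: K' = b9 05 00 00 00 00.
K' ⊕ ipad = 8f 33 36 36 36 36; K' ⊕ opad = e5 59 5c 5c 5c 5c.
m1: inner = H(8f 33 36 36 36 36 42 64 54 42) = 91 45; tag = H(e5 59 5c 5c 5c 5c 91 45) = 2e56 ← matches
m2: inner = H(8f 33 36 36 36 36 c7 20 1a 10) = dc cf; tag = H(e5 59 5c 5c 5c 5c dc cf) = 79e0
m3: inner = H(8f 33 36 36 36 36 e8 59 de 54) = c1 4c; tag = H(e5 59 5c 5c 5c 5c c1 4c) = 5e5d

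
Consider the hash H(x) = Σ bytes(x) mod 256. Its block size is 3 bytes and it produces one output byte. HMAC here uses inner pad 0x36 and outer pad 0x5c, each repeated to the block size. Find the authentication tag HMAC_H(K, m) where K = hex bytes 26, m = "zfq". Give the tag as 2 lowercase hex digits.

Key hex bytes 26 is 1 byte ≤ B = 3; zero-pad to 3 bytes: K' = 26 00 00.
K' ⊕ ipad = 10 36 36.  K' ⊕ opad = 7a 5c 5c.
Inner input = (K'⊕ipad) ∥ m = 10 36 36 ∥ 7a 66 71.
Inner hash: sum = 16+54+54+122+102+113 = 461; mod 256 = 205 → cd.
Outer input = (K'⊕opad) ∥ inner = 7a 5c 5c ∥ cd.
Outer hash (tag): sum = 122+92+92+205 = 511; mod 256 = 255 → ff.

ff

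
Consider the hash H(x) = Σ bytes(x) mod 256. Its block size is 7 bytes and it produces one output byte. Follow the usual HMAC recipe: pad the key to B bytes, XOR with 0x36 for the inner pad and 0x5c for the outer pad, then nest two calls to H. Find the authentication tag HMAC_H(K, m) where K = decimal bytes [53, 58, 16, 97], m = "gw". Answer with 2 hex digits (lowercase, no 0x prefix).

78

Key decimal bytes [53, 58, 16, 97] = 35 3a 10 61 is 4 bytes ≤ B = 7; zero-pad to 7 bytes: K' = 35 3a 10 61 00 00 00.
K' ⊕ ipad = 03 0c 26 57 36 36 36.  K' ⊕ opad = 69 66 4c 3d 5c 5c 5c.
Inner input = (K'⊕ipad) ∥ m = 03 0c 26 57 36 36 36 ∥ 67 77.
Inner hash: sum = 3+12+38+87+54+54+54+103+119 = 524; mod 256 = 12 → 0c.
Outer input = (K'⊕opad) ∥ inner = 69 66 4c 3d 5c 5c 5c ∥ 0c.
Outer hash (tag): sum = 105+102+76+61+92+92+92+12 = 632; mod 256 = 120 → 78.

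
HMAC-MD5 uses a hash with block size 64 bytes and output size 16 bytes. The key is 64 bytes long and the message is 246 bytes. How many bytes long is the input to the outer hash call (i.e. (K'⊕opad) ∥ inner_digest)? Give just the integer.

80

Key is 64 ≤ 64 bytes, zero-padded: |K'| = 64.
Outer input = (K'⊕opad) ∥ H(inner) → 64 + 16 = 80 bytes.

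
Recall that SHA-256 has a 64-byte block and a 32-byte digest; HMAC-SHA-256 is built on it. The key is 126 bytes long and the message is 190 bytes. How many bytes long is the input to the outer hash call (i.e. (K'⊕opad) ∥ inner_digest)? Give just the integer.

96

Key is 126 > 64 bytes, so it is hashed to 32 bytes then zero-padded to 64: |K'| = 64.
Outer input = (K'⊕opad) ∥ H(inner) → 64 + 32 = 96 bytes.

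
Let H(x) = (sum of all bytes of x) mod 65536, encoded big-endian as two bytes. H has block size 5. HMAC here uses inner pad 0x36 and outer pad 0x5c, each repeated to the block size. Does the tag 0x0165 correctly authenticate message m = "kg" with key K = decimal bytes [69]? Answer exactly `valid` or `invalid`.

invalid

Key decimal bytes [69] = 45 is 1 byte ≤ B = 5; zero-pad to 5 bytes: K' = 45 00 00 00 00.
K' ⊕ ipad = 73 36 36 36 36; K' ⊕ opad = 19 5c 5c 5c 5c.
Inner hash: sum = 115+54+54+54+54+107+103 = 541 → 02 1d.
Outer hash (recomputed tag): sum = 25+92+92+92+92+2+29 = 424 → 01 a8.
Recomputed tag = 01a8; claimed = 0165 → mismatch.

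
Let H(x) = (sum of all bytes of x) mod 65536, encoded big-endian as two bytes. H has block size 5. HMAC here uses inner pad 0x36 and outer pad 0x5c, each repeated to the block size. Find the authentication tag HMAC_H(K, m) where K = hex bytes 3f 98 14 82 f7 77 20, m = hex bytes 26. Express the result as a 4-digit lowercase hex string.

Key hex bytes 3f 98 14 82 f7 77 20 is 7 bytes > B = 5, so hash it first: H(key) = 02 fb, then zero-pad to 5 bytes: K' = 02 fb 00 00 00.
K' ⊕ ipad = 34 cd 36 36 36.  K' ⊕ opad = 5e a7 5c 5c 5c.
Inner input = (K'⊕ipad) ∥ m = 34 cd 36 36 36 ∥ 26.
Inner hash: sum = 52+205+54+54+54+38 = 457 → 01 c9.
Outer input = (K'⊕opad) ∥ inner = 5e a7 5c 5c 5c ∥ 01 c9.
Outer hash (tag): sum = 94+167+92+92+92+1+201 = 739 → 02 e3.

02e3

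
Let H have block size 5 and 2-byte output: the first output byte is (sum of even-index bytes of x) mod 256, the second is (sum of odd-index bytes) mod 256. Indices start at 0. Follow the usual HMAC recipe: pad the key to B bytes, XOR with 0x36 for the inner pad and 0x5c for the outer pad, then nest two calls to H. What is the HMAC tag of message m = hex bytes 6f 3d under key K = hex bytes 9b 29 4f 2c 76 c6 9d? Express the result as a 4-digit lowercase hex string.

Key hex bytes 9b 29 4f 2c 76 c6 9d is 7 bytes > B = 5, so hash it first: H(key) = fd 1b, then zero-pad to 5 bytes: K' = fd 1b 00 00 00.
K' ⊕ ipad = cb 2d 36 36 36.  K' ⊕ opad = a1 47 5c 5c 5c.
Inner input = (K'⊕ipad) ∥ m = cb 2d 36 36 36 ∥ 6f 3d.
Inner hash: even-index sum = 372 mod 256 = 116; odd-index sum = 210 mod 256 = 210 → 74 d2.
Outer input = (K'⊕opad) ∥ inner = a1 47 5c 5c 5c ∥ 74 d2.
Outer hash (tag): even-index sum = 555 mod 256 = 43; odd-index sum = 279 mod 256 = 23 → 2b 17.

2b17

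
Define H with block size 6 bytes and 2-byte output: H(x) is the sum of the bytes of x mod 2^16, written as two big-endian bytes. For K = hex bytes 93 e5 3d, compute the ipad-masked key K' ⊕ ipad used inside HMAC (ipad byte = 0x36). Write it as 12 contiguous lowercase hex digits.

Key hex bytes 93 e5 3d is 3 bytes ≤ B = 6; zero-pad to 6 bytes: K' = 93 e5 3d 00 00 00.
XOR each byte with 0x36: 93⊕36=a5, e5⊕36=d3, 3d⊕36=0b, 00⊕36=36, 00⊕36=36, 00⊕36=36.

a5d30b363636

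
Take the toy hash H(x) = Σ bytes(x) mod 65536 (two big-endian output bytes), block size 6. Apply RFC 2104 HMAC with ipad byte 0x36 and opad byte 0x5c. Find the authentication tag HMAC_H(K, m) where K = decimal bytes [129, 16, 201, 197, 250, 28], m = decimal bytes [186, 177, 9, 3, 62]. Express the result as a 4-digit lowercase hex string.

Key decimal bytes [129, 16, 201, 197, 250, 28] = 81 10 c9 c5 fa 1c is exactly B = 6 bytes: K' = 81 10 c9 c5 fa 1c.
K' ⊕ ipad = b7 26 ff f3 cc 2a.  K' ⊕ opad = dd 4c 95 99 a6 40.
Inner input = (K'⊕ipad) ∥ m = b7 26 ff f3 cc 2a ∥ ba b1 09 03 3e.
Inner hash: sum = 183+38+255+243+204+42+186+177+9+3+62 = 1402 → 05 7a.
Outer input = (K'⊕opad) ∥ inner = dd 4c 95 99 a6 40 ∥ 05 7a.
Outer hash (tag): sum = 221+76+149+153+166+64+5+122 = 956 → 03 bc.

03bc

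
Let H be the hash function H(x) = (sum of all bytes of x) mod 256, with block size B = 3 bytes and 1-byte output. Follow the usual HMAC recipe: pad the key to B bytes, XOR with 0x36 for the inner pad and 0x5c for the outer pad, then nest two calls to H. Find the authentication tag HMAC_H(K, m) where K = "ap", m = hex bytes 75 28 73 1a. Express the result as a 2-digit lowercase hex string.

c2

Key "ap" = 61 70 is 2 bytes ≤ B = 3; zero-pad to 3 bytes: K' = 61 70 00.
K' ⊕ ipad = 57 46 36.  K' ⊕ opad = 3d 2c 5c.
Inner input = (K'⊕ipad) ∥ m = 57 46 36 ∥ 75 28 73 1a.
Inner hash: sum = 87+70+54+117+40+115+26 = 509; mod 256 = 253 → fd.
Outer input = (K'⊕opad) ∥ inner = 3d 2c 5c ∥ fd.
Outer hash (tag): sum = 61+44+92+253 = 450; mod 256 = 194 → c2.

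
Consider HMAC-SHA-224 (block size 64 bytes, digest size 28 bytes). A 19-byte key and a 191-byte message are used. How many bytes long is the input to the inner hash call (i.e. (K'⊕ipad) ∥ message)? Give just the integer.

255

Key is 19 ≤ 64 bytes, zero-padded: |K'| = 64.
Inner input = (K'⊕ipad) ∥ m → 64 + 191 = 255 bytes.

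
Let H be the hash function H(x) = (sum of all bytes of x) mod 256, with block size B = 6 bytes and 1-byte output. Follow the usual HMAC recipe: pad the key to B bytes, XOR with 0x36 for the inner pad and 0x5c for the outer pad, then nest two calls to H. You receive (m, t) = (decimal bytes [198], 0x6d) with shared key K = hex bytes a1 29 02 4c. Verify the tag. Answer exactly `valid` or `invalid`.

Key hex bytes a1 29 02 4c is 4 bytes ≤ B = 6; zero-pad to 6 bytes: K' = a1 29 02 4c 00 00.
K' ⊕ ipad = 97 1f 34 7a 36 36; K' ⊕ opad = fd 75 5e 10 5c 5c.
Inner hash: sum = 151+31+52+122+54+54+198 = 662; mod 256 = 150 → 96.
Outer hash (recomputed tag): sum = 253+117+94+16+92+92+150 = 814; mod 256 = 46 → 2e.
Recomputed tag = 2e; claimed = 6d → mismatch.

invalid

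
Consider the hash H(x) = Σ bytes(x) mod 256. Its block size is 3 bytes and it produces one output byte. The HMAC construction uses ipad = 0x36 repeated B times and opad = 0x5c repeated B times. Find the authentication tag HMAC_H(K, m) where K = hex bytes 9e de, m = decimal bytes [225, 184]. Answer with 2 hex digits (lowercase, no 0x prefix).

Key hex bytes 9e de is 2 bytes ≤ B = 3; zero-pad to 3 bytes: K' = 9e de 00.
K' ⊕ ipad = a8 e8 36.  K' ⊕ opad = c2 82 5c.
Inner input = (K'⊕ipad) ∥ m = a8 e8 36 ∥ e1 b8.
Inner hash: sum = 168+232+54+225+184 = 863; mod 256 = 95 → 5f.
Outer input = (K'⊕opad) ∥ inner = c2 82 5c ∥ 5f.
Outer hash (tag): sum = 194+130+92+95 = 511; mod 256 = 255 → ff.

ff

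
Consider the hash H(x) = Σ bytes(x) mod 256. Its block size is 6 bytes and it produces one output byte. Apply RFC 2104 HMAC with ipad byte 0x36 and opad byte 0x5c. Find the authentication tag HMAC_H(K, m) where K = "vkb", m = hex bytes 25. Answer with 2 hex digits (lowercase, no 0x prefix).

6b

Key "vkb" = 76 6b 62 is 3 bytes ≤ B = 6; zero-pad to 6 bytes: K' = 76 6b 62 00 00 00.
K' ⊕ ipad = 40 5d 54 36 36 36.  K' ⊕ opad = 2a 37 3e 5c 5c 5c.
Inner input = (K'⊕ipad) ∥ m = 40 5d 54 36 36 36 ∥ 25.
Inner hash: sum = 64+93+84+54+54+54+37 = 440; mod 256 = 184 → b8.
Outer input = (K'⊕opad) ∥ inner = 2a 37 3e 5c 5c 5c ∥ b8.
Outer hash (tag): sum = 42+55+62+92+92+92+184 = 619; mod 256 = 107 → 6b.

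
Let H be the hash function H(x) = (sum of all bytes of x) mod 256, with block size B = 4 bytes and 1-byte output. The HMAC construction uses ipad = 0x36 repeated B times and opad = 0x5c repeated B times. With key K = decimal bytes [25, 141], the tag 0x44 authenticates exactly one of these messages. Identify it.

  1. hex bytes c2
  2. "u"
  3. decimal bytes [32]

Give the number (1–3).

Key decimal bytes [25, 141] = 19 8d is 2 bytes ≤ B = 4; zero-pad to 4 bytes: K' = 19 8d 00 00.
K' ⊕ ipad = 2f bb 36 36; K' ⊕ opad = 45 d1 5c 5c.
m1: inner = H(2f bb 36 36 c2) = 18; tag = H(45 d1 5c 5c 18) = e6
m2: inner = H(2f bb 36 36 75) = cb; tag = H(45 d1 5c 5c cb) = 99
m3: inner = H(2f bb 36 36 20) = 76; tag = H(45 d1 5c 5c 76) = 44 ← matches

3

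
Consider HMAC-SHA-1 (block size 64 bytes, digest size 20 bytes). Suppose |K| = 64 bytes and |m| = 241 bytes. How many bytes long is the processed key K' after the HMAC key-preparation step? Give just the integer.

Key is 64 ≤ 64 bytes, zero-padded: |K'| = 64.

64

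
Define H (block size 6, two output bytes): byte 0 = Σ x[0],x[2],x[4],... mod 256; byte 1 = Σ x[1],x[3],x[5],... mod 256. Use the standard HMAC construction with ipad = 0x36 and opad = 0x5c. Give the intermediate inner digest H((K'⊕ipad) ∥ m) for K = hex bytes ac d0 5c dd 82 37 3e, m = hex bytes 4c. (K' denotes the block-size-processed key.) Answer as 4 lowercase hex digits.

Key hex bytes ac d0 5c dd 82 37 3e is 7 bytes > B = 6, so hash it first: H(key) = c8 e4, then zero-pad to 6 bytes: K' = c8 e4 00 00 00 00.
K' ⊕ ipad = fe d2 36 36 36 36.
Inner input = fe d2 36 36 36 36 ∥ 4c.
Inner hash: even-index sum = 438 mod 256 = 182; odd-index sum = 318 mod 256 = 62 → b6 3e.

b63e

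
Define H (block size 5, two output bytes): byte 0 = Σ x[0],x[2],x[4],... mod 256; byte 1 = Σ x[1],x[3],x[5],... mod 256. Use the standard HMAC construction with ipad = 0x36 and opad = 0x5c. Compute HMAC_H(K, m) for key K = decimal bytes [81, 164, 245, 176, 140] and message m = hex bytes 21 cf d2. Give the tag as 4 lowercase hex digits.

9197

Key decimal bytes [81, 164, 245, 176, 140] = 51 a4 f5 b0 8c is exactly B = 5 bytes: K' = 51 a4 f5 b0 8c.
K' ⊕ ipad = 67 92 c3 86 ba.  K' ⊕ opad = 0d f8 a9 ec d0.
Inner input = (K'⊕ipad) ∥ m = 67 92 c3 86 ba ∥ 21 cf d2.
Inner hash: even-index sum = 691 mod 256 = 179; odd-index sum = 523 mod 256 = 11 → b3 0b.
Outer input = (K'⊕opad) ∥ inner = 0d f8 a9 ec d0 ∥ b3 0b.
Outer hash (tag): even-index sum = 401 mod 256 = 145; odd-index sum = 663 mod 256 = 151 → 91 97.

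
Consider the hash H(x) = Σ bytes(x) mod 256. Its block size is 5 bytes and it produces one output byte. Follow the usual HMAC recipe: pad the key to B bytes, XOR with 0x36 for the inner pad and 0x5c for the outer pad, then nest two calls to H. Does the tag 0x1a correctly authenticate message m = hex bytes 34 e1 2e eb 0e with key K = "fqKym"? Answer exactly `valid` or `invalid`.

invalid

Key "fqKym" = 66 71 4b 79 6d is exactly B = 5 bytes: K' = 66 71 4b 79 6d.
K' ⊕ ipad = 50 47 7d 4f 5b; K' ⊕ opad = 3a 2d 17 25 31.
Inner hash: sum = 80+71+125+79+91+52+225+46+235+14 = 1018; mod 256 = 250 → fa.
Outer hash (recomputed tag): sum = 58+45+23+37+49+250 = 462; mod 256 = 206 → ce.
Recomputed tag = ce; claimed = 1a → mismatch.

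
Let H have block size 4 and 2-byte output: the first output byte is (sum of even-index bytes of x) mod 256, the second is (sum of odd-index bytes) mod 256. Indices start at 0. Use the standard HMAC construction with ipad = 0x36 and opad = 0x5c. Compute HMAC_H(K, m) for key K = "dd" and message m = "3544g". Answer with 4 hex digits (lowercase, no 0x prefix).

ea85

Key "dd" = 64 64 is 2 bytes ≤ B = 4; zero-pad to 4 bytes: K' = 64 64 00 00.
K' ⊕ ipad = 52 52 36 36.  K' ⊕ opad = 38 38 5c 5c.
Inner input = (K'⊕ipad) ∥ m = 52 52 36 36 ∥ 33 35 34 34 67.
Inner hash: even-index sum = 342 mod 256 = 86; odd-index sum = 241 mod 256 = 241 → 56 f1.
Outer input = (K'⊕opad) ∥ inner = 38 38 5c 5c ∥ 56 f1.
Outer hash (tag): even-index sum = 234 mod 256 = 234; odd-index sum = 389 mod 256 = 133 → ea 85.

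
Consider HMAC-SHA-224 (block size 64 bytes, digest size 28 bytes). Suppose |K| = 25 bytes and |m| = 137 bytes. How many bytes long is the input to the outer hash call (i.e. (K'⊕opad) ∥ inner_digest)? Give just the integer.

92

Key is 25 ≤ 64 bytes, zero-padded: |K'| = 64.
Outer input = (K'⊕opad) ∥ H(inner) → 64 + 28 = 92 bytes.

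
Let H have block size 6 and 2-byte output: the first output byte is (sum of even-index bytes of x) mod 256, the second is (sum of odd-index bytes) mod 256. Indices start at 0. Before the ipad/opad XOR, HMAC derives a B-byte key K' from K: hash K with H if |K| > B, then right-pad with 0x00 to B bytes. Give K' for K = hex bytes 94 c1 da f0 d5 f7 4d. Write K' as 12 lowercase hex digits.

|K| = 7 > B = 6, so first hash the key.
H(K): even-index sum = 656 mod 256 = 144; odd-index sum = 680 mod 256 = 168 → 90 a8.
Zero-pad H(K) = 90 a8 to 6 bytes: K' = 90 a8 00 00 00 00.

90a800000000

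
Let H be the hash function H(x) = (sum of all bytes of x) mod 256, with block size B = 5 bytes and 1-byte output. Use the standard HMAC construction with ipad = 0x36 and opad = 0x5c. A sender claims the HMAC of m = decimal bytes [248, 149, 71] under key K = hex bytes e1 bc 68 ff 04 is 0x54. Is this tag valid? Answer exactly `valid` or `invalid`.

Key hex bytes e1 bc 68 ff 04 is exactly B = 5 bytes: K' = e1 bc 68 ff 04.
K' ⊕ ipad = d7 8a 5e c9 32; K' ⊕ opad = bd e0 34 a3 58.
Inner hash: sum = 215+138+94+201+50+248+149+71 = 1166; mod 256 = 142 → 8e.
Outer hash (recomputed tag): sum = 189+224+52+163+88+142 = 858; mod 256 = 90 → 5a.
Recomputed tag = 5a; claimed = 54 → mismatch.

invalid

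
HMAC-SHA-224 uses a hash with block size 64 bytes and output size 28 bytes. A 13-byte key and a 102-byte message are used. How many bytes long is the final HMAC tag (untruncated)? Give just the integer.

28

The tag is one SHA-224 digest: 28 bytes.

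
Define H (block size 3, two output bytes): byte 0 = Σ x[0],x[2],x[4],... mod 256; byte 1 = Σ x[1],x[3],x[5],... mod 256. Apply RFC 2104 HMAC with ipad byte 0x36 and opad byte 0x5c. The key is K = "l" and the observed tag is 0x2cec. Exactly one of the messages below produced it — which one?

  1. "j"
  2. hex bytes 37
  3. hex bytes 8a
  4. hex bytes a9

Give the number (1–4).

1

Key "l" = 6c is 1 byte ≤ B = 3; zero-pad to 3 bytes: K' = 6c 00 00.
K' ⊕ ipad = 5a 36 36; K' ⊕ opad = 30 5c 5c.
m1: inner = H(5a 36 36 6a) = 90 a0; tag = H(30 5c 5c 90 a0) = 2cec ← matches
m2: inner = H(5a 36 36 37) = 90 6d; tag = H(30 5c 5c 90 6d) = f9ec
m3: inner = H(5a 36 36 8a) = 90 c0; tag = H(30 5c 5c 90 c0) = 4cec
m4: inner = H(5a 36 36 a9) = 90 df; tag = H(30 5c 5c 90 df) = 6bec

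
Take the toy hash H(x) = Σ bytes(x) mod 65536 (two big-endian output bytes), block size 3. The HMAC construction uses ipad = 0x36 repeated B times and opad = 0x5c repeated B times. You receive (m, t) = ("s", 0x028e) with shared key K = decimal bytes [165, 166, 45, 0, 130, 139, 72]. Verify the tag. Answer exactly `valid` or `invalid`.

invalid

Key decimal bytes [165, 166, 45, 0, 130, 139, 72] = a5 a6 2d 00 82 8b 48 is 7 bytes > B = 3, so hash it first: H(key) = 02 cd, then zero-pad to 3 bytes: K' = 02 cd 00.
K' ⊕ ipad = 34 fb 36; K' ⊕ opad = 5e 91 5c.
Inner hash: sum = 52+251+54+115 = 472 → 01 d8.
Outer hash (recomputed tag): sum = 94+145+92+1+216 = 548 → 02 24.
Recomputed tag = 0224; claimed = 028e → mismatch.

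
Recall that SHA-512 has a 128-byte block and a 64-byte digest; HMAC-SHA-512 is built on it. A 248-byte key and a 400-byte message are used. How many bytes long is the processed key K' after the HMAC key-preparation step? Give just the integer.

128

Key is 248 > 128 bytes, so it is hashed to 64 bytes then zero-padded to 128: |K'| = 128.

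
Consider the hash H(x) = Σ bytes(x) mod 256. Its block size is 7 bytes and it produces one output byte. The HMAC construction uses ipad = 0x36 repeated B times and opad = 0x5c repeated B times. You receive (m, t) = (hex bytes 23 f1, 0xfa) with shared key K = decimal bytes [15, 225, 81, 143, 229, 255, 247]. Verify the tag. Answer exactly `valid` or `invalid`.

invalid

Key decimal bytes [15, 225, 81, 143, 229, 255, 247] = 0f e1 51 8f e5 ff f7 is exactly B = 7 bytes: K' = 0f e1 51 8f e5 ff f7.
K' ⊕ ipad = 39 d7 67 b9 d3 c9 c1; K' ⊕ opad = 53 bd 0d d3 b9 a3 ab.
Inner hash: sum = 57+215+103+185+211+201+193+35+241 = 1441; mod 256 = 161 → a1.
Outer hash (recomputed tag): sum = 83+189+13+211+185+163+171+161 = 1176; mod 256 = 152 → 98.
Recomputed tag = 98; claimed = fa → mismatch.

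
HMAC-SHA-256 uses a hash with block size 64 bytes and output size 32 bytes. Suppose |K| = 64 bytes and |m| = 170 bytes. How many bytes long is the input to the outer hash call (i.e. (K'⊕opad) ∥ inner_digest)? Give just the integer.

96

Key is 64 ≤ 64 bytes, zero-padded: |K'| = 64.
Outer input = (K'⊕opad) ∥ H(inner) → 64 + 32 = 96 bytes.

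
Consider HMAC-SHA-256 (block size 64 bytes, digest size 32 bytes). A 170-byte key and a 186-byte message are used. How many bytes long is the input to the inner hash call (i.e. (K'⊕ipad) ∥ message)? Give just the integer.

Key is 170 > 64 bytes, so it is hashed to 32 bytes then zero-padded to 64: |K'| = 64.
Inner input = (K'⊕ipad) ∥ m → 64 + 186 = 250 bytes.

250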